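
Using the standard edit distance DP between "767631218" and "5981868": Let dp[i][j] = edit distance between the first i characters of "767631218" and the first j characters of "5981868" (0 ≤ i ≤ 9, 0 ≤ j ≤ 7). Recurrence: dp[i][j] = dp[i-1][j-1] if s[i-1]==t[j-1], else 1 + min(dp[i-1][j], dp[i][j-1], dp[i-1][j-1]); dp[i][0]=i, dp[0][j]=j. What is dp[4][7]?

   ''  5  9  8  1  8  6  8
''  0  1  2  3  4  5  6  7
 7  1  1  2  3  4  5  6  7
 6  2  2  2  3  4  5  5  6
 7  3  3  3  3  4  5  6  6
 6  4  4  4  4  4  5  5  6
 3  5  5  5  5  5  5  6  6
 1  6  6  6  6  5  6  6  7
 2  7  7  7  7  6  6  7  7
 1  8  8  8  8  7  7  7  8
 8  9  9  9  8  8  7  8  7

6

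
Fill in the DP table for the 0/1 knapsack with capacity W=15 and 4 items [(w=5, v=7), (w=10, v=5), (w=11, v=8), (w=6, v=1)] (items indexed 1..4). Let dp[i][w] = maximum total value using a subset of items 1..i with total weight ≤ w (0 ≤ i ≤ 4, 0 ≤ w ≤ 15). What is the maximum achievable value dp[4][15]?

i\w   0   1   2   3   4   5   6   7   8   9  10  11  12  13  14  15
  0   0   0   0   0   0   0   0   0   0   0   0   0   0   0   0   0
  1   0   0   0   0   0   7   7   7   7   7   7   7   7   7   7   7
  2   0   0   0   0   0   7   7   7   7   7   7   7   7   7   7  12
  3   0   0   0   0   0   7   7   7   7   7   7   8   8   8   8  12
  4   0   0   0   0   0   7   7   7   7   7   7   8   8   8   8  12

12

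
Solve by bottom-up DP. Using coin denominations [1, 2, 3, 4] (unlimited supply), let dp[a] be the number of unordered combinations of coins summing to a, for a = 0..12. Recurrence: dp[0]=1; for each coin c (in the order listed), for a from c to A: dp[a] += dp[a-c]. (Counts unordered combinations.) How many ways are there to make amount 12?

34

after  coin     0     1     2     3     4     5     6     7     8     9    10    11    12
          1     1     1     1     1     1     1     1     1     1     1     1     1     1
          2     1     1     2     2     3     3     4     4     5     5     6     6     7
          3     1     1     2     3     4     5     7     8    10    12    14    16    19
          4     1     1     2     3     5     6     9    11    15    18    23    27    34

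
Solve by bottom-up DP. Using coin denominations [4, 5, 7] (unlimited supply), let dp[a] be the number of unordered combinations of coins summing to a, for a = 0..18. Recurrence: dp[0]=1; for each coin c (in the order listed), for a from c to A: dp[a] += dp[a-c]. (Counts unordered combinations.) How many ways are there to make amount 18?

2

after  coin     0     1     2     3     4     5     6     7     8     9    10    11    12    13    14    15    16    17    18
          4     1     0     0     0     1     0     0     0     1     0     0     0     1     0     0     0     1     0     0
          5     1     0     0     0     1     1     0     0     1     1     1     0     1     1     1     1     1     1     1
          7     1     0     0     0     1     1     0     1     1     1     1     1     2     1     2     2     2     2     2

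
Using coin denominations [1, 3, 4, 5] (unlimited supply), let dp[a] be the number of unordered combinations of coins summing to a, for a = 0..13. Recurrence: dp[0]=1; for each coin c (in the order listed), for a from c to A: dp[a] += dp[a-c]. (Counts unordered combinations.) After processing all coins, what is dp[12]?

after  coin     0     1     2     3     4     5     6     7     8     9    10    11    12    13
          1     1     1     1     1     1     1     1     1     1     1     1     1     1     1
          3     1     1     1     2     2     2     3     3     3     4     4     4     5     5
          4     1     1     1     2     3     3     4     5     6     7     8     9    11    12
          5     1     1     1     2     3     4     5     6     8    10    12    14    17    20

17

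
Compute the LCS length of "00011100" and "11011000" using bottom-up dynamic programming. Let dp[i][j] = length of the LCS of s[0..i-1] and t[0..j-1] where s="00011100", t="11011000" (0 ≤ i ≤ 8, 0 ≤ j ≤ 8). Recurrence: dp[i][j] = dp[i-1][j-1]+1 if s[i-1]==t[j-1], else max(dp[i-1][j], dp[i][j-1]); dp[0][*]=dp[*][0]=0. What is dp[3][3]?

   ''  1  1  0  1  1  0  0  0
''  0  0  0  0  0  0  0  0  0
 0  0  0  0  1  1  1  1  1  1
 0  0  0  0  1  1  1  2  2  2
 0  0  0  0  1  1  1  2  3  3
 1  0  1  1  1  2  2  2  3  3
 1  0  1  2  2  2  3  3  3  3
 1  0  1  2  2  3  3  3  3  3
 0  0  1  2  3  3  3  4  4  4
 0  0  1  2  3  3  3  4  5  5

1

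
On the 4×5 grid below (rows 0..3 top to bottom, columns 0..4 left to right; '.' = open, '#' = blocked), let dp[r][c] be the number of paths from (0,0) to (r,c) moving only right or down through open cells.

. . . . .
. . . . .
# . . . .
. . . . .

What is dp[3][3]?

16

r\c   0   1   2   3   4
  0   1   1   1   1   1
  1   1   2   3   4   5
  2   0   2   5   9  14
  3   0   2   7  16  30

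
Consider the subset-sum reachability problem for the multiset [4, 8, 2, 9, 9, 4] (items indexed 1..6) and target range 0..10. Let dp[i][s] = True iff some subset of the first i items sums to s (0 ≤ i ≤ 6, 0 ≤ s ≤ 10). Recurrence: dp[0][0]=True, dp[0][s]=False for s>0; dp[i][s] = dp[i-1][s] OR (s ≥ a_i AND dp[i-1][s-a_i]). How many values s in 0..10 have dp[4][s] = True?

i\s   0   1   2   3   4   5   6   7   8   9  10
  0   T   F   F   F   F   F   F   F   F   F   F
  1   T   F   F   F   T   F   F   F   F   F   F
  2   T   F   F   F   T   F   F   F   T   F   F
  3   T   F   T   F   T   F   T   F   T   F   T
  4   T   F   T   F   T   F   T   F   T   T   T
  5   T   F   T   F   T   F   T   F   T   T   T
  6   T   F   T   F   T   F   T   F   T   T   T

7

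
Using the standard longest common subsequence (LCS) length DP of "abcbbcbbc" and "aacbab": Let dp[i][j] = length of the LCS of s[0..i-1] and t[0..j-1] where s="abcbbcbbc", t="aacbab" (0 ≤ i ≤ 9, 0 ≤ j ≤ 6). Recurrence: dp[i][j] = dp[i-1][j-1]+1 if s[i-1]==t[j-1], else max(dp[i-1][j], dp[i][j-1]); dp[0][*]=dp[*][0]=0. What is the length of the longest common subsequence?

4

   ''  a  a  c  b  a  b
''  0  0  0  0  0  0  0
 a  0  1  1  1  1  1  1
 b  0  1  1  1  2  2  2
 c  0  1  1  2  2  2  2
 b  0  1  1  2  3  3  3
 b  0  1  1  2  3  3  4
 c  0  1  1  2  3  3  4
 b  0  1  1  2  3  3  4
 b  0  1  1  2  3  3  4
 c  0  1  1  2  3  3  4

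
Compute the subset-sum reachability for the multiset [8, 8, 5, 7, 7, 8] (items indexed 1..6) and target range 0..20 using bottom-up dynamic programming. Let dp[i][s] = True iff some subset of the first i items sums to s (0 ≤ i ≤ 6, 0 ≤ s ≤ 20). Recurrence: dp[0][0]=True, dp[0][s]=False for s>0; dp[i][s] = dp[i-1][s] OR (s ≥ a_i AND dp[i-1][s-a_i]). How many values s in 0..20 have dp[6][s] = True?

11

i\s   0   1   2   3   4   5   6   7   8   9  10  11  12  13  14  15  16  17  18  19  20
  0   T   F   F   F   F   F   F   F   F   F   F   F   F   F   F   F   F   F   F   F   F
  1   T   F   F   F   F   F   F   F   T   F   F   F   F   F   F   F   F   F   F   F   F
  2   T   F   F   F   F   F   F   F   T   F   F   F   F   F   F   F   T   F   F   F   F
  3   T   F   F   F   F   T   F   F   T   F   F   F   F   T   F   F   T   F   F   F   F
  4   T   F   F   F   F   T   F   T   T   F   F   F   T   T   F   T   T   F   F   F   T
  5   T   F   F   F   F   T   F   T   T   F   F   F   T   T   T   T   T   F   F   T   T
  6   T   F   F   F   F   T   F   T   T   F   F   F   T   T   T   T   T   F   F   T   T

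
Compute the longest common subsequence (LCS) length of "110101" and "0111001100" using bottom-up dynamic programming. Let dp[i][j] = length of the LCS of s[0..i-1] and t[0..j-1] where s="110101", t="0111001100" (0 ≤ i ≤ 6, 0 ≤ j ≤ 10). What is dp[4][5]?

   ''  0  1  1  1  0  0  1  1  0  0
''  0  0  0  0  0  0  0  0  0  0  0
 1  0  0  1  1  1  1  1  1  1  1  1
 1  0  0  1  2  2  2  2  2  2  2  2
 0  0  1  1  2  2  3  3  3  3  3  3
 1  0  1  2  2  3  3  3  4  4  4  4
 0  0  1  2  2  3  4  4  4  4  5  5
 1  0  1  2  3  3  4  4  5  5  5  5

3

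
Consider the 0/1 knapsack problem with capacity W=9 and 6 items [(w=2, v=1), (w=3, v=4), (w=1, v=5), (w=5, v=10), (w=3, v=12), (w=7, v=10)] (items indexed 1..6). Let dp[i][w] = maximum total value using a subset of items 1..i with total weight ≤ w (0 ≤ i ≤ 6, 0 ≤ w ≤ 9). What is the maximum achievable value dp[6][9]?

i\w   0   1   2   3   4   5   6   7   8   9
  0   0   0   0   0   0   0   0   0   0   0
  1   0   0   1   1   1   1   1   1   1   1
  2   0   0   1   4   4   5   5   5   5   5
  3   0   5   5   6   9   9  10  10  10  10
  4   0   5   5   6   9  10  15  15  16  19
  5   0   5   5  12  17  17  18  21  22  27
  6   0   5   5  12  17  17  18  21  22  27

27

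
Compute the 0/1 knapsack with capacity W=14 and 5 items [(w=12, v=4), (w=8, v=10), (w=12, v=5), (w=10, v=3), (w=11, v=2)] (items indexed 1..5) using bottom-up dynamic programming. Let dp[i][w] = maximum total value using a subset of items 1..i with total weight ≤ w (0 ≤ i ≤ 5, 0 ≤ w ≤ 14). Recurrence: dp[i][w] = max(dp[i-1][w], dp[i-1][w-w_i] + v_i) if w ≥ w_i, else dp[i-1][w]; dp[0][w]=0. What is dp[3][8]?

i\w   0   1   2   3   4   5   6   7   8   9  10  11  12  13  14
  0   0   0   0   0   0   0   0   0   0   0   0   0   0   0   0
  1   0   0   0   0   0   0   0   0   0   0   0   0   4   4   4
  2   0   0   0   0   0   0   0   0  10  10  10  10  10  10  10
  3   0   0   0   0   0   0   0   0  10  10  10  10  10  10  10
  4   0   0   0   0   0   0   0   0  10  10  10  10  10  10  10
  5   0   0   0   0   0   0   0   0  10  10  10  10  10  10  10

10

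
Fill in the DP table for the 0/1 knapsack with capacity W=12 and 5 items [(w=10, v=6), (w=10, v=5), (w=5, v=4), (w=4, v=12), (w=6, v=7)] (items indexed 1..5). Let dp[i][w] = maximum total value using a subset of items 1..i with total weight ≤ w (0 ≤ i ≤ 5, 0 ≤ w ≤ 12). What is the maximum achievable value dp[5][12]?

19

i\w   0   1   2   3   4   5   6   7   8   9  10  11  12
  0   0   0   0   0   0   0   0   0   0   0   0   0   0
  1   0   0   0   0   0   0   0   0   0   0   6   6   6
  2   0   0   0   0   0   0   0   0   0   0   6   6   6
  3   0   0   0   0   0   4   4   4   4   4   6   6   6
  4   0   0   0   0  12  12  12  12  12  16  16  16  16
  5   0   0   0   0  12  12  12  12  12  16  19  19  19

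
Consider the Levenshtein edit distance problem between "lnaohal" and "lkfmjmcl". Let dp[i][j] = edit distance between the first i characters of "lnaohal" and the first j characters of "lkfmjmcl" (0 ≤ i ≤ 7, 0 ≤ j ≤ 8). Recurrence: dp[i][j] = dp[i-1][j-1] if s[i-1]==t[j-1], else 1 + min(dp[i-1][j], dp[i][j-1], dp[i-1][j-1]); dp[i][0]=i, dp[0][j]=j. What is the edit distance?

   ''  l  k  f  m  j  m  c  l
''  0  1  2  3  4  5  6  7  8
 l  1  0  1  2  3  4  5  6  7
 n  2  1  1  2  3  4  5  6  7
 a  3  2  2  2  3  4  5  6  7
 o  4  3  3  3  3  4  5  6  7
 h  5  4  4  4  4  4  5  6  7
 a  6  5  5  5  5  5  5  6  7
 l  7  6  6  6  6  6  6  6  6

6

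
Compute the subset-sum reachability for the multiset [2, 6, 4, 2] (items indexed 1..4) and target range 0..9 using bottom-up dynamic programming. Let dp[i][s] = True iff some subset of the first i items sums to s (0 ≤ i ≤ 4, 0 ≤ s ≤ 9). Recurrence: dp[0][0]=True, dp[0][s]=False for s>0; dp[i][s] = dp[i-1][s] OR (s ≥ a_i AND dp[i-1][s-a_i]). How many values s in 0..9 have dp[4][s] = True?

i\s   0   1   2   3   4   5   6   7   8   9
  0   T   F   F   F   F   F   F   F   F   F
  1   T   F   T   F   F   F   F   F   F   F
  2   T   F   T   F   F   F   T   F   T   F
  3   T   F   T   F   T   F   T   F   T   F
  4   T   F   T   F   T   F   T   F   T   F

5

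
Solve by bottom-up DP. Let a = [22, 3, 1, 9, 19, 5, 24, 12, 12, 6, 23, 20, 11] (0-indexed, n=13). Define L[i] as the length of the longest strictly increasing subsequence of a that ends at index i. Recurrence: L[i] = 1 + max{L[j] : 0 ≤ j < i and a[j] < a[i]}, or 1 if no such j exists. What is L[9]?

   i    0    1    2    3    4    5    6    7    8    9   10   11   12
a[i]   22    3    1    9   19    5   24   12   12    6   23   20   11
L[i]    1    1    1    2    3    2    4    3    3    3    4    4    4

3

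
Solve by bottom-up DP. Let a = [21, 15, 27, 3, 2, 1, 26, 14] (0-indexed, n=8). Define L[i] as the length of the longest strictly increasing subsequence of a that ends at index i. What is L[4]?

1

   i    0    1    2    3    4    5    6    7
a[i]   21   15   27    3    2    1   26   14
L[i]    1    1    2    1    1    1    2    2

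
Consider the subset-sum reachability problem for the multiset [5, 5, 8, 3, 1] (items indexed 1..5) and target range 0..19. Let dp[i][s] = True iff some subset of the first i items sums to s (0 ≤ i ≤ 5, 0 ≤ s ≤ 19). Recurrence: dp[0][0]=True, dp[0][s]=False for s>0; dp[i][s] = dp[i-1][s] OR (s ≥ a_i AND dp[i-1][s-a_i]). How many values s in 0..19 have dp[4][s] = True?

9

i\s   0   1   2   3   4   5   6   7   8   9  10  11  12  13  14  15  16  17  18  19
  0   T   F   F   F   F   F   F   F   F   F   F   F   F   F   F   F   F   F   F   F
  1   T   F   F   F   F   T   F   F   F   F   F   F   F   F   F   F   F   F   F   F
  2   T   F   F   F   F   T   F   F   F   F   T   F   F   F   F   F   F   F   F   F
  3   T   F   F   F   F   T   F   F   T   F   T   F   F   T   F   F   F   F   T   F
  4   T   F   F   T   F   T   F   F   T   F   T   T   F   T   F   F   T   F   T   F
  5   T   T   F   T   T   T   T   F   T   T   T   T   T   T   T   F   T   T   T   T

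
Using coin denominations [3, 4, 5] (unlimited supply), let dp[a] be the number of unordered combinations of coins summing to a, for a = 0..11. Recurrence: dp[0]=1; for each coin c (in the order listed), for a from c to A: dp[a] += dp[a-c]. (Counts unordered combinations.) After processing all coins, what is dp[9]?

after  coin     0     1     2     3     4     5     6     7     8     9    10    11
          3     1     0     0     1     0     0     1     0     0     1     0     0
          4     1     0     0     1     1     0     1     1     1     1     1     1
          5     1     0     0     1     1     1     1     1     2     2     2     2

2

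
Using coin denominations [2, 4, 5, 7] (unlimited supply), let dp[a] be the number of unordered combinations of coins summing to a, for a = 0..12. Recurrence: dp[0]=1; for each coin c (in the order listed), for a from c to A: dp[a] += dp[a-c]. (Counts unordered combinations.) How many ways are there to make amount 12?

6

after  coin     0     1     2     3     4     5     6     7     8     9    10    11    12
          2     1     0     1     0     1     0     1     0     1     0     1     0     1
          4     1     0     1     0     2     0     2     0     3     0     3     0     4
          5     1     0     1     0     2     1     2     1     3     2     4     2     5
          7     1     0     1     0     2     1     2     2     3     3     4     4     6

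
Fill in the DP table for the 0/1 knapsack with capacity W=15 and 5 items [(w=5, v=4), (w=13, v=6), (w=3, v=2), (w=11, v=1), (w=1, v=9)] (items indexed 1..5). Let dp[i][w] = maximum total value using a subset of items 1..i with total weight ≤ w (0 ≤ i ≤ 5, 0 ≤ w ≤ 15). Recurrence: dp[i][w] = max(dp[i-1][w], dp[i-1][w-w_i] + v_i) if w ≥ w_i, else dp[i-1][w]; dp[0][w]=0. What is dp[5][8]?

i\w   0   1   2   3   4   5   6   7   8   9  10  11  12  13  14  15
  0   0   0   0   0   0   0   0   0   0   0   0   0   0   0   0   0
  1   0   0   0   0   0   4   4   4   4   4   4   4   4   4   4   4
  2   0   0   0   0   0   4   4   4   4   4   4   4   4   6   6   6
  3   0   0   0   2   2   4   4   4   6   6   6   6   6   6   6   6
  4   0   0   0   2   2   4   4   4   6   6   6   6   6   6   6   6
  5   0   9   9   9  11  11  13  13  13  15  15  15  15  15  15  15

13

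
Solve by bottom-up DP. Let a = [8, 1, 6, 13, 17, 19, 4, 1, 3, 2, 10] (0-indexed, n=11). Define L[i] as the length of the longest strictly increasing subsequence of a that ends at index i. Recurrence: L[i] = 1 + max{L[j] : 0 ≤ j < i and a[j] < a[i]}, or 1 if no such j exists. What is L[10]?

3

   i    0    1    2    3    4    5    6    7    8    9   10
a[i]    8    1    6   13   17   19    4    1    3    2   10
L[i]    1    1    2    3    4    5    2    1    2    2    3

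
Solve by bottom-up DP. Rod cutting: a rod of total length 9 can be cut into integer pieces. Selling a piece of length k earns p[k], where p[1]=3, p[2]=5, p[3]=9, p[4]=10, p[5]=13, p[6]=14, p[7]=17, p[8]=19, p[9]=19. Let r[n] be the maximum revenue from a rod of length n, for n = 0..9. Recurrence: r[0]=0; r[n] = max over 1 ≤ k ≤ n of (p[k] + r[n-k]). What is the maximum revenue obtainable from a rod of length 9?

   n    0    1    2    3    4    5    6    7    8    9
r[n]    0    3    6    9   12   15   18   21   24   27

27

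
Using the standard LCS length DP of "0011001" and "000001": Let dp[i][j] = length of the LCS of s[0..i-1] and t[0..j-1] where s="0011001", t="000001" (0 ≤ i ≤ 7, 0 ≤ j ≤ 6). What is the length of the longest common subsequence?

5

   ''  0  0  0  0  0  1
''  0  0  0  0  0  0  0
 0  0  1  1  1  1  1  1
 0  0  1  2  2  2  2  2
 1  0  1  2  2  2  2  3
 1  0  1  2  2  2  2  3
 0  0  1  2  3  3  3  3
 0  0  1  2  3  4  4  4
 1  0  1  2  3  4  4  5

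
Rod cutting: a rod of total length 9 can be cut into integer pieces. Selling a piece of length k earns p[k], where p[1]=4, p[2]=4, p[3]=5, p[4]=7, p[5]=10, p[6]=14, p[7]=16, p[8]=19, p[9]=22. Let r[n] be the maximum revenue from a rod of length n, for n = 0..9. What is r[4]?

   n    0    1    2    3    4    5    6    7    8    9
r[n]    0    4    8   12   16   20   24   28   32   36

16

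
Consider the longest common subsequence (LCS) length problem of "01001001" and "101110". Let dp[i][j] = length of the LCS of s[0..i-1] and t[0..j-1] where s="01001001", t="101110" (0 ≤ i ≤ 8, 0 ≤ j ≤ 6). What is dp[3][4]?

   ''  1  0  1  1  1  0
''  0  0  0  0  0  0  0
 0  0  0  1  1  1  1  1
 1  0  1  1  2  2  2  2
 0  0  1  2  2  2  2  3
 0  0  1  2  2  2  2  3
 1  0  1  2  3  3  3  3
 0  0  1  2  3  3  3  4
 0  0  1  2  3  3  3  4
 1  0  1  2  3  4  4  4

2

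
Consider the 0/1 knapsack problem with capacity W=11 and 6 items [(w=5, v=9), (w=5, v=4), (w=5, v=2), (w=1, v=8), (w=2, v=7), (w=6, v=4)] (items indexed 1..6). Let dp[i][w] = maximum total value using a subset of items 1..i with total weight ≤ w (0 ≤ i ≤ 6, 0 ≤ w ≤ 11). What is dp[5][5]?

15

i\w   0   1   2   3   4   5   6   7   8   9  10  11
  0   0   0   0   0   0   0   0   0   0   0   0   0
  1   0   0   0   0   0   9   9   9   9   9   9   9
  2   0   0   0   0   0   9   9   9   9   9  13  13
  3   0   0   0   0   0   9   9   9   9   9  13  13
  4   0   8   8   8   8   9  17  17  17  17  17  21
  5   0   8   8  15  15  15  17  17  24  24  24  24
  6   0   8   8  15  15  15  17  17  24  24  24  24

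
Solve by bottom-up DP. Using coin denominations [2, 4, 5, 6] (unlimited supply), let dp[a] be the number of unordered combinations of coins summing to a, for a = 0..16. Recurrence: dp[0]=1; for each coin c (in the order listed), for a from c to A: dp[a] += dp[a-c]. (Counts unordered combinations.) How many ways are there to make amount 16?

after  coin     0     1     2     3     4     5     6     7     8     9    10    11    12    13    14    15    16
          2     1     0     1     0     1     0     1     0     1     0     1     0     1     0     1     0     1
          4     1     0     1     0     2     0     2     0     3     0     3     0     4     0     4     0     5
          5     1     0     1     0     2     1     2     1     3     2     4     2     5     3     6     4     7
          6     1     0     1     0     2     1     3     1     4     2     6     3     8     4    10     6    13

13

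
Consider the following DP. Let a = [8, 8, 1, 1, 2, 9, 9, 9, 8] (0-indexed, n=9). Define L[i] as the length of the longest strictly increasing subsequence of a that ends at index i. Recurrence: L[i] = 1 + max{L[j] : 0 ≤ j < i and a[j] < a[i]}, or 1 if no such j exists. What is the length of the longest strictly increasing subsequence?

   i    0    1    2    3    4    5    6    7    8
a[i]    8    8    1    1    2    9    9    9    8
L[i]    1    1    1    1    2    3    3    3    3

3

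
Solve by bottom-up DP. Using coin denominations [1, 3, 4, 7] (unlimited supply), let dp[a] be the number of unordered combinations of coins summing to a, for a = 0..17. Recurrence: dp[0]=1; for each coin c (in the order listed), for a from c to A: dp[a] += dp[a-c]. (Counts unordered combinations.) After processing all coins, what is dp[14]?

after  coin     0     1     2     3     4     5     6     7     8     9    10    11    12    13    14    15    16    17
          1     1     1     1     1     1     1     1     1     1     1     1     1     1     1     1     1     1     1
          3     1     1     1     2     2     2     3     3     3     4     4     4     5     5     5     6     6     6
          4     1     1     1     2     3     3     4     5     6     7     8     9    11    12    13    15    17    18
          7     1     1     1     2     3     3     4     6     7     8    10    12    14    16    19    22    25    28

19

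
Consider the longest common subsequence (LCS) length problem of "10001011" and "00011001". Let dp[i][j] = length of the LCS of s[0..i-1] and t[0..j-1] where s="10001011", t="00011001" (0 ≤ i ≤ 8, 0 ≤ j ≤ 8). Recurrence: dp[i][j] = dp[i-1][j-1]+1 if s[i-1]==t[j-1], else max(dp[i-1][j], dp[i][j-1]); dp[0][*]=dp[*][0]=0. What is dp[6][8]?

   ''  0  0  0  1  1  0  0  1
''  0  0  0  0  0  0  0  0  0
 1  0  0  0  0  1  1  1  1  1
 0  0  1  1  1  1  1  2  2  2
 0  0  1  2  2  2  2  2  3  3
 0  0  1  2  3  3  3  3  3  3
 1  0  1  2  3  4  4  4  4  4
 0  0  1  2  3  4  4  5  5  5
 1  0  1  2  3  4  5  5  5  6
 1  0  1  2  3  4  5  5  5  6

5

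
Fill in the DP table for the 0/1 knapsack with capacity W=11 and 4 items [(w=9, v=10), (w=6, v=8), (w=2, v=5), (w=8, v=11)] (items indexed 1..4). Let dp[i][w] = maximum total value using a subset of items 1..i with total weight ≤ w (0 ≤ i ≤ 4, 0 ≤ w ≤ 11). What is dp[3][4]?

5

i\w   0   1   2   3   4   5   6   7   8   9  10  11
  0   0   0   0   0   0   0   0   0   0   0   0   0
  1   0   0   0   0   0   0   0   0   0  10  10  10
  2   0   0   0   0   0   0   8   8   8  10  10  10
  3   0   0   5   5   5   5   8   8  13  13  13  15
  4   0   0   5   5   5   5   8   8  13  13  16  16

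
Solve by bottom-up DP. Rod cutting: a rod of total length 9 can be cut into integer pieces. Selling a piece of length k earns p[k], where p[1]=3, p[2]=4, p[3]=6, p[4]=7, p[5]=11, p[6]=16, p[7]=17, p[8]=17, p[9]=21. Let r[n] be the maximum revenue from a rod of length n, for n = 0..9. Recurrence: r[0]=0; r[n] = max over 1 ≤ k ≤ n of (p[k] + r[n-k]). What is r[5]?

15

   n    0    1    2    3    4    5    6    7    8    9
r[n]    0    3    6    9   12   15   18   21   24   27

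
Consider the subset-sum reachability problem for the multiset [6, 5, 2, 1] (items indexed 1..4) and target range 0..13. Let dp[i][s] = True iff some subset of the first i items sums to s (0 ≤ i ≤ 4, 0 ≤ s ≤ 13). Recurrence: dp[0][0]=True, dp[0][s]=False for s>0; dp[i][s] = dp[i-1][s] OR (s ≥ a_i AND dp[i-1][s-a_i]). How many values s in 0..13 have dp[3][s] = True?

i\s   0   1   2   3   4   5   6   7   8   9  10  11  12  13
  0   T   F   F   F   F   F   F   F   F   F   F   F   F   F
  1   T   F   F   F   F   F   T   F   F   F   F   F   F   F
  2   T   F   F   F   F   T   T   F   F   F   F   T   F   F
  3   T   F   T   F   F   T   T   T   T   F   F   T   F   T
  4   T   T   T   T   F   T   T   T   T   T   F   T   T   T

8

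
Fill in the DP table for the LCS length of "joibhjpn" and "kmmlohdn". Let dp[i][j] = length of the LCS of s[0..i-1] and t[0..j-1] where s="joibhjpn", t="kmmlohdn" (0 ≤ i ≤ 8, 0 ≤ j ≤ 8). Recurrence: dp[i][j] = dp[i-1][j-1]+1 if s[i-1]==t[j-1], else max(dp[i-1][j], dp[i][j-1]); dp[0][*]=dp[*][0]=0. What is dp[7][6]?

   ''  k  m  m  l  o  h  d  n
''  0  0  0  0  0  0  0  0  0
 j  0  0  0  0  0  0  0  0  0
 o  0  0  0  0  0  1  1  1  1
 i  0  0  0  0  0  1  1  1  1
 b  0  0  0  0  0  1  1  1  1
 h  0  0  0  0  0  1  2  2  2
 j  0  0  0  0  0  1  2  2  2
 p  0  0  0  0  0  1  2  2  2
 n  0  0  0  0  0  1  2  2  3

2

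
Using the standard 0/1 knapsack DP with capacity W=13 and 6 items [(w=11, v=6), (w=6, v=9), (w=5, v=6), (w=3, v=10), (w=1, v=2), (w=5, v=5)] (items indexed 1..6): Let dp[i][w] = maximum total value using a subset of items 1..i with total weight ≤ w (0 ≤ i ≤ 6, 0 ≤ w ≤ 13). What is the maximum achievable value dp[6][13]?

i\w   0   1   2   3   4   5   6   7   8   9  10  11  12  13
  0   0   0   0   0   0   0   0   0   0   0   0   0   0   0
  1   0   0   0   0   0   0   0   0   0   0   0   6   6   6
  2   0   0   0   0   0   0   9   9   9   9   9   9   9   9
  3   0   0   0   0   0   6   9   9   9   9   9  15  15  15
  4   0   0   0  10  10  10  10  10  16  19  19  19  19  19
  5   0   2   2  10  12  12  12  12  16  19  21  21  21  21
  6   0   2   2  10  12  12  12  12  16  19  21  21  21  21

21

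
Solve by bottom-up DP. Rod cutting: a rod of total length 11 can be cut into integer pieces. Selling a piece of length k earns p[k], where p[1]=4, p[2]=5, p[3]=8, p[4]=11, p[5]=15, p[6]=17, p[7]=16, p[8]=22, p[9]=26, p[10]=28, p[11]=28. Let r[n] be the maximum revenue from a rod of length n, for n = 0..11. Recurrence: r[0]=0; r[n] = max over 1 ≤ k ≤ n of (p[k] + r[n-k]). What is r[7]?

28

   n    0    1    2    3    4    5    6    7    8    9   10   11
r[n]    0    4    8   12   16   20   24   28   32   36   40   44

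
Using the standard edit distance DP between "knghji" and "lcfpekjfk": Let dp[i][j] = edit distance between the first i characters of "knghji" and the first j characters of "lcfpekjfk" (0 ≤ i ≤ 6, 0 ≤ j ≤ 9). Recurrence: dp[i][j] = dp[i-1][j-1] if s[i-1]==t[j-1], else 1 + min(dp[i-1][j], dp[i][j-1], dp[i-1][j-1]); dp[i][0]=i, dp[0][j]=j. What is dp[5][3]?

   ''  l  c  f  p  e  k  j  f  k
''  0  1  2  3  4  5  6  7  8  9
 k  1  1  2  3  4  5  5  6  7  8
 n  2  2  2  3  4  5  6  6  7  8
 g  3  3  3  3  4  5  6  7  7  8
 h  4  4  4  4  4  5  6  7  8  8
 j  5  5  5  5  5  5  6  6  7  8
 i  6  6  6  6  6  6  6  7  7  8

5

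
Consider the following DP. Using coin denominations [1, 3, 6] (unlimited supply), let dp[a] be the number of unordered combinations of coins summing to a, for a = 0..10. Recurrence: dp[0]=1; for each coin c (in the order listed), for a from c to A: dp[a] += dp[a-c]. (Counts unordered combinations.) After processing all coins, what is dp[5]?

after  coin     0     1     2     3     4     5     6     7     8     9    10
          1     1     1     1     1     1     1     1     1     1     1     1
          3     1     1     1     2     2     2     3     3     3     4     4
          6     1     1     1     2     2     2     4     4     4     6     6

2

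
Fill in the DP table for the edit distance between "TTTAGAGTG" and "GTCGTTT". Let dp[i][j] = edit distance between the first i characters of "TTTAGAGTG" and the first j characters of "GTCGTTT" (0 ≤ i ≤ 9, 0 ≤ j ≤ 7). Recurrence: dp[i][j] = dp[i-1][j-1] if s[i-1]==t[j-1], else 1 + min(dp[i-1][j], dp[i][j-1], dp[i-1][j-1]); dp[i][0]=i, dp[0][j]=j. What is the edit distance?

6

   ''  G  T  C  G  T  T  T
''  0  1  2  3  4  5  6  7
 T  1  1  1  2  3  4  5  6
 T  2  2  1  2  3  3  4  5
 T  3  3  2  2  3  3  3  4
 A  4  4  3  3  3  4  4  4
 G  5  4  4  4  3  4  5  5
 A  6  5  5  5  4  4  5  6
 G  7  6  6  6  5  5  5  6
 T  8  7  6  7  6  5  5  5
 G  9  8  7  7  7  6  6  6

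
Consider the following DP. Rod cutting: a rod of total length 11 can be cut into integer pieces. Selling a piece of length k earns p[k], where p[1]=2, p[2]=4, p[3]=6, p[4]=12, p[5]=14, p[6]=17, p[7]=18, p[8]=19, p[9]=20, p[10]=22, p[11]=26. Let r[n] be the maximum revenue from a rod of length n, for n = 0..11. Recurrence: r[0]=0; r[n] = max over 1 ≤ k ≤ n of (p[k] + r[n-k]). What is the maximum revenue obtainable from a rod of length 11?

31

   n    0    1    2    3    4    5    6    7    8    9   10   11
r[n]    0    2    4    6   12   14   17   19   24   26   29   31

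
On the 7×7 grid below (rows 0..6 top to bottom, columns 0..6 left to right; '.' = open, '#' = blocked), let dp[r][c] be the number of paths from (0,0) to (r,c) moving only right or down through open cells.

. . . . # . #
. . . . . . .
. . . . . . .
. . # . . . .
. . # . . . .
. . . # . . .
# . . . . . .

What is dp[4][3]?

10

r\c   0   1   2   3   4   5   6
  0   1   1   1   1   0   0   0
  1   1   2   3   4   4   4   4
  2   1   3   6  10  14  18  22
  3   1   4   0  10  24  42  64
  4   1   5   0  10  34  76 140
  5   1   6   6   0  34 110 250
  6   0   6  12  12  46 156 406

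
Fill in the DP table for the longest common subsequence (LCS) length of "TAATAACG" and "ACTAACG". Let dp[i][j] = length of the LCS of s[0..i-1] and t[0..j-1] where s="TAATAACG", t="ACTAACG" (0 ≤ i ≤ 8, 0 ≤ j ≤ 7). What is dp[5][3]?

2

   ''  A  C  T  A  A  C  G
''  0  0  0  0  0  0  0  0
 T  0  0  0  1  1  1  1  1
 A  0  1  1  1  2  2  2  2
 A  0  1  1  1  2  3  3  3
 T  0  1  1  2  2  3  3  3
 A  0  1  1  2  3  3  3  3
 A  0  1  1  2  3  4  4  4
 C  0  1  2  2  3  4  5  5
 G  0  1  2  2  3  4  5  6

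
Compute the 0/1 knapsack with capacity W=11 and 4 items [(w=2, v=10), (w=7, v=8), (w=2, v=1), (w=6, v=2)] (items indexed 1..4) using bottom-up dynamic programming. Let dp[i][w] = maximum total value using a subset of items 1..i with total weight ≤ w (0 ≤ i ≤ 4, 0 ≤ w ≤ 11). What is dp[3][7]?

i\w   0   1   2   3   4   5   6   7   8   9  10  11
  0   0   0   0   0   0   0   0   0   0   0   0   0
  1   0   0  10  10  10  10  10  10  10  10  10  10
  2   0   0  10  10  10  10  10  10  10  18  18  18
  3   0   0  10  10  11  11  11  11  11  18  18  19
  4   0   0  10  10  11  11  11  11  12  18  18  19

11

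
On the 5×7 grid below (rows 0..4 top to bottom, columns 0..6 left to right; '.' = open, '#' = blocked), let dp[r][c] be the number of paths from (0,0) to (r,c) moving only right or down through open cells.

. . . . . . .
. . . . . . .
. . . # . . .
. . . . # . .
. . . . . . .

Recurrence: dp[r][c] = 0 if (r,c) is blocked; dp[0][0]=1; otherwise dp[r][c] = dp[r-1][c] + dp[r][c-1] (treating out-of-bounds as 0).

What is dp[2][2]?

r\c   0   1   2   3   4   5   6
  0   1   1   1   1   1   1   1
  1   1   2   3   4   5   6   7
  2   1   3   6   0   5  11  18
  3   1   4  10  10   0  11  29
  4   1   5  15  25  25  36  65

6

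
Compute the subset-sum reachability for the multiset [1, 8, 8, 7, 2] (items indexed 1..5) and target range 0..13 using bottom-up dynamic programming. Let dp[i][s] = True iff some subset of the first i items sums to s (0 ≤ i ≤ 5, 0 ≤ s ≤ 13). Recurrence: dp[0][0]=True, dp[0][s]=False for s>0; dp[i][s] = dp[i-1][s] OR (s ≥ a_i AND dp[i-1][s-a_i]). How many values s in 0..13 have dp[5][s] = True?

9

i\s   0   1   2   3   4   5   6   7   8   9  10  11  12  13
  0   T   F   F   F   F   F   F   F   F   F   F   F   F   F
  1   T   T   F   F   F   F   F   F   F   F   F   F   F   F
  2   T   T   F   F   F   F   F   F   T   T   F   F   F   F
  3   T   T   F   F   F   F   F   F   T   T   F   F   F   F
  4   T   T   F   F   F   F   F   T   T   T   F   F   F   F
  5   T   T   T   T   F   F   F   T   T   T   T   T   F   F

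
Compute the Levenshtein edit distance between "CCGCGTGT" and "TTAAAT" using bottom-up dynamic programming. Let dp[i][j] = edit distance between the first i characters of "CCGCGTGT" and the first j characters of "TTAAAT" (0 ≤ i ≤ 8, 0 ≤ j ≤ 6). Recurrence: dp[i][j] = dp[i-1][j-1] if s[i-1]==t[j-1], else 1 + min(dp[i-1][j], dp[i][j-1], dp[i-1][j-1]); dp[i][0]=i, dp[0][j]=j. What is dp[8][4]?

7

   ''  T  T  A  A  A  T
''  0  1  2  3  4  5  6
 C  1  1  2  3  4  5  6
 C  2  2  2  3  4  5  6
 G  3  3  3  3  4  5  6
 C  4  4  4  4  4  5  6
 G  5  5  5  5  5  5  6
 T  6  5  5  6  6  6  5
 G  7  6  6  6  7  7  6
 T  8  7  6  7  7  8  7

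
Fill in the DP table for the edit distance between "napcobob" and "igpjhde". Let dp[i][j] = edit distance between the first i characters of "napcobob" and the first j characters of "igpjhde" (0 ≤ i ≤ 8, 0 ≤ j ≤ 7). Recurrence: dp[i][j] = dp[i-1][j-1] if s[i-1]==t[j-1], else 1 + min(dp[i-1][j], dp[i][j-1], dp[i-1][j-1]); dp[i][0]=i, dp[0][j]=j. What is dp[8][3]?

7

   ''  i  g  p  j  h  d  e
''  0  1  2  3  4  5  6  7
 n  1  1  2  3  4  5  6  7
 a  2  2  2  3  4  5  6  7
 p  3  3  3  2  3  4  5  6
 c  4  4  4  3  3  4  5  6
 o  5  5  5  4  4  4  5  6
 b  6  6  6  5  5  5  5  6
 o  7  7  7  6  6  6  6  6
 b  8  8  8  7  7  7  7  7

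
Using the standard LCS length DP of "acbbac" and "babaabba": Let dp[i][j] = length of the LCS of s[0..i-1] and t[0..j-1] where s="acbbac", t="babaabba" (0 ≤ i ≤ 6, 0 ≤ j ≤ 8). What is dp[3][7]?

   ''  b  a  b  a  a  b  b  a
''  0  0  0  0  0  0  0  0  0
 a  0  0  1  1  1  1  1  1  1
 c  0  0  1  1  1  1  1  1  1
 b  0  1  1  2  2  2  2  2  2
 b  0  1  1  2  2  2  3  3  3
 a  0  1  2  2  3  3  3  3  4
 c  0  1  2  2  3  3  3  3  4

2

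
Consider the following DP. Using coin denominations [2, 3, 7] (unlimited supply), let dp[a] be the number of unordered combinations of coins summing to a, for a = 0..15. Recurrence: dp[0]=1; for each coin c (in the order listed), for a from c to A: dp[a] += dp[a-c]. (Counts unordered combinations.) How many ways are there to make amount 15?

after  coin     0     1     2     3     4     5     6     7     8     9    10    11    12    13    14    15
          2     1     0     1     0     1     0     1     0     1     0     1     0     1     0     1     0
          3     1     0     1     1     1     1     2     1     2     2     2     2     3     2     3     3
          7     1     0     1     1     1     1     2     2     2     3     3     3     4     4     5     5

5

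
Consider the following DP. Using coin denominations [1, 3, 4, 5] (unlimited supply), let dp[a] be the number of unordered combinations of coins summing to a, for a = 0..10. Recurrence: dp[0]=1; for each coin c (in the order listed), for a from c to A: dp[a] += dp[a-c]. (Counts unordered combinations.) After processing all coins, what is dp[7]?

6

after  coin     0     1     2     3     4     5     6     7     8     9    10
          1     1     1     1     1     1     1     1     1     1     1     1
          3     1     1     1     2     2     2     3     3     3     4     4
          4     1     1     1     2     3     3     4     5     6     7     8
          5     1     1     1     2     3     4     5     6     8    10    12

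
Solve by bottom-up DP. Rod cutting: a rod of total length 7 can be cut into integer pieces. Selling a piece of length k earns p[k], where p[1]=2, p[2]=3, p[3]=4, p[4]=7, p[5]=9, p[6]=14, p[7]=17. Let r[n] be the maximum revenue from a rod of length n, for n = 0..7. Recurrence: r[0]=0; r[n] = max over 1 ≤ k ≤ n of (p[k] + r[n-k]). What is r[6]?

14

   n    0    1    2    3    4    5    6    7
r[n]    0    2    4    6    8   10   14   17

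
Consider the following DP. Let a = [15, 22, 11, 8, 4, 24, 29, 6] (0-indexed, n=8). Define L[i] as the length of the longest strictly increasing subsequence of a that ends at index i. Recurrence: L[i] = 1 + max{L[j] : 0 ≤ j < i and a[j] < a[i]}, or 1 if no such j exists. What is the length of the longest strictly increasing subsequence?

4

   i    0    1    2    3    4    5    6    7
a[i]   15   22   11    8    4   24   29    6
L[i]    1    2    1    1    1    3    4    2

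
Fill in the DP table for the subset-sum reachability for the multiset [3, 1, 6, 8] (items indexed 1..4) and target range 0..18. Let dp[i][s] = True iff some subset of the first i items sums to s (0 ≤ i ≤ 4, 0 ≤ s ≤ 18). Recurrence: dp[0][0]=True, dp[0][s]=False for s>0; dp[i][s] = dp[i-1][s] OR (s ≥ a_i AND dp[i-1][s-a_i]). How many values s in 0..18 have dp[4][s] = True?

i\s   0   1   2   3   4   5   6   7   8   9  10  11  12  13  14  15  16  17  18
  0   T   F   F   F   F   F   F   F   F   F   F   F   F   F   F   F   F   F   F
  1   T   F   F   T   F   F   F   F   F   F   F   F   F   F   F   F   F   F   F
  2   T   T   F   T   T   F   F   F   F   F   F   F   F   F   F   F   F   F   F
  3   T   T   F   T   T   F   T   T   F   T   T   F   F   F   F   F   F   F   F
  4   T   T   F   T   T   F   T   T   T   T   T   T   T   F   T   T   F   T   T

15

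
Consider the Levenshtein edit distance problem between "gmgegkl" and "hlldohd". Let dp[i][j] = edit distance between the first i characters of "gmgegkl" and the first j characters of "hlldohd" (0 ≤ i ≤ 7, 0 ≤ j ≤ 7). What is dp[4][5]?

   ''  h  l  l  d  o  h  d
''  0  1  2  3  4  5  6  7
 g  1  1  2  3  4  5  6  7
 m  2  2  2  3  4  5  6  7
 g  3  3  3  3  4  5  6  7
 e  4  4  4  4  4  5  6  7
 g  5  5  5  5  5  5  6  7
 k  6  6  6  6  6  6  6  7
 l  7  7  6  6  7  7  7  7

5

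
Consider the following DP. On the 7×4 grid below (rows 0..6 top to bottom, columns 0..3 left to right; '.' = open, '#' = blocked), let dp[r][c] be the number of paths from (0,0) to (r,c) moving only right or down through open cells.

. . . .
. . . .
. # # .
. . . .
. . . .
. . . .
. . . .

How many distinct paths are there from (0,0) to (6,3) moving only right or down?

r\c   0   1   2   3
  0   1   1   1   1
  1   1   2   3   4
  2   1   0   0   4
  3   1   1   1   5
  4   1   2   3   8
  5   1   3   6  14
  6   1   4  10  24

24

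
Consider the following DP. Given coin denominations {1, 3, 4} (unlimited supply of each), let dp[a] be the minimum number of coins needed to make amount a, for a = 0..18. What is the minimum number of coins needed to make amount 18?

 a  0  1  2  3  4  5  6  7  8  9 10 11 12 13 14 15 16 17 18
dp  0  1  2  1  1  2  2  2  2  3  3  3  3  4  4  4  4  5  5

5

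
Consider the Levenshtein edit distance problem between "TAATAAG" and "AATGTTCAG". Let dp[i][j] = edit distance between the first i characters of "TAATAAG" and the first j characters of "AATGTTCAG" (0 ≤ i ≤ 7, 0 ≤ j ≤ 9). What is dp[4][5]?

   ''  A  A  T  G  T  T  C  A  G
''  0  1  2  3  4  5  6  7  8  9
 T  1  1  2  2  3  4  5  6  7  8
 A  2  1  1  2  3  4  5  6  6  7
 A  3  2  1  2  3  4  5  6  6  7
 T  4  3  2  1  2  3  4  5  6  7
 A  5  4  3  2  2  3  4  5  5  6
 A  6  5  4  3  3  3  4  5  5  6
 G  7  6  5  4  3  4  4  5  6  5

3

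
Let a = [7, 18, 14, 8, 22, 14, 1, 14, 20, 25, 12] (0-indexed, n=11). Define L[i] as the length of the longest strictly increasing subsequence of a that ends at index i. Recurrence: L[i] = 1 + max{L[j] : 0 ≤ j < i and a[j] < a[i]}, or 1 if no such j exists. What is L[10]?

3

   i    0    1    2    3    4    5    6    7    8    9   10
a[i]    7   18   14    8   22   14    1   14   20   25   12
L[i]    1    2    2    2    3    3    1    3    4    5    3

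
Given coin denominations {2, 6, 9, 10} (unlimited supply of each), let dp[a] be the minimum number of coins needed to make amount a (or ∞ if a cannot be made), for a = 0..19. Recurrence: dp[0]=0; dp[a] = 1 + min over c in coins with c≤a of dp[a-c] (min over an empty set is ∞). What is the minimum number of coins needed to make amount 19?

 a  0  1  2  3  4  5  6  7  8  9 10 11 12 13 14 15 16 17 18 19
dp  0  -  1  -  2  -  1  -  2  1  1  2  2  3  3  2  2  3  2  2
(- denotes ∞ / unreachable)

2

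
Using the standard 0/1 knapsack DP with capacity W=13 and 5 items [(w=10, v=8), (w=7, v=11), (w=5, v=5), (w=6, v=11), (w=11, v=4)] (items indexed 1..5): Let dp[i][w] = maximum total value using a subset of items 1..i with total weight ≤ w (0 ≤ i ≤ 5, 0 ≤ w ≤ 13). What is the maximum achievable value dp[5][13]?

22

i\w   0   1   2   3   4   5   6   7   8   9  10  11  12  13
  0   0   0   0   0   0   0   0   0   0   0   0   0   0   0
  1   0   0   0   0   0   0   0   0   0   0   8   8   8   8
  2   0   0   0   0   0   0   0  11  11  11  11  11  11  11
  3   0   0   0   0   0   5   5  11  11  11  11  11  16  16
  4   0   0   0   0   0   5  11  11  11  11  11  16  16  22
  5   0   0   0   0   0   5  11  11  11  11  11  16  16  22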